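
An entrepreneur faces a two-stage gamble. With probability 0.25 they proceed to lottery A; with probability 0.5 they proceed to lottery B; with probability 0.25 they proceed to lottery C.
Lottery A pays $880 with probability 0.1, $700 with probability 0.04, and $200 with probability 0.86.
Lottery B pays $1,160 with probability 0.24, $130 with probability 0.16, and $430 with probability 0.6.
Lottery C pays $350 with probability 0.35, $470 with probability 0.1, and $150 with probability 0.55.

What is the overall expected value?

EV(A) = 0.1 × 880 + 0.04 × 700 + 0.86 × 200 = 88 + 28 + 172 = 288
EV(B) = 0.24 × 1160 + 0.16 × 130 + 0.6 × 430 = 278.4 + 20.8 + 258 = 557.2
EV(C) = 0.35 × 350 + 0.1 × 470 + 0.55 × 150 = 122.5 + 47 + 82.5 = 252
Overall = 0.25 × 288 + 0.5 × 557.2 + 0.25 × 252 = 72 + 278.6 + 63 = 413.6

$413.60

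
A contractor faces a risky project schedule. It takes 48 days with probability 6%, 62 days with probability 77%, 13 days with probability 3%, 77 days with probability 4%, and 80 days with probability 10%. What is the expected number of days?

EV = 0.06 × 48 + 0.77 × 62 + 0.03 × 13 + 0.04 × 77 + 0.1 × 80 = 2.88 + 47.74 + 0.39 + 3.08 + 8 = 62.09

62.09 days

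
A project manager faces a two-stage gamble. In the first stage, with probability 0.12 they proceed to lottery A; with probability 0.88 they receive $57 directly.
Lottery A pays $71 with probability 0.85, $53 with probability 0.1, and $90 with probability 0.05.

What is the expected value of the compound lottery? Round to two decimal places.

$58.58

EV(A) = 0.85 × 71 + 0.1 × 53 + 0.05 × 90 = 60.35 + 5.3 + 4.5 = 70.15
Branch B: 57 (certain)
Overall = 0.12 × 70.15 + 0.88 × 57 = 8.418 + 50.16 = 58.578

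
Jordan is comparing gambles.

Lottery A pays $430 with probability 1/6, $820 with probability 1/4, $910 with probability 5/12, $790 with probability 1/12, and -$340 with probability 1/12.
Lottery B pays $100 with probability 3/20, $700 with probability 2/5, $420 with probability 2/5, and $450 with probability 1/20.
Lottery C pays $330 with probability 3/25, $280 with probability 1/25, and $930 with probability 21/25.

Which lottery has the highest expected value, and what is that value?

Lottery A = 1/6 × 430 + 1/4 × 820 + 5/12 × 910 + 1/12 × 790 + 1/12 × (-340) = 71.6667 + 205 + 379.1667 + 65.8333 − 28.3333 = 693.3333
Lottery B = 3/20 × 100 + 2/5 × 700 + 2/5 × 420 + 1/20 × 450 = 15 + 280 + 168 + 22.5 = 485.5
Lottery C = 3/25 × 330 + 1/25 × 280 + 21/25 × 930 = 39.6 + 11.2 + 781.2 = 832

Lottery C ($832)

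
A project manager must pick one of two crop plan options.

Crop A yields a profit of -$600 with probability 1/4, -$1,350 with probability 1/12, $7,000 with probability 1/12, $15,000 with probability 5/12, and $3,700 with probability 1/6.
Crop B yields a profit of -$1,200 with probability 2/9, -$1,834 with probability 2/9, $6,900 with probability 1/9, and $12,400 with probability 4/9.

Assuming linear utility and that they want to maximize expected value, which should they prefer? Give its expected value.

Crop A = 1/4 × (-600) + 1/12 × (-1350) + 1/12 × 7000 + 5/12 × 15000 + 1/6 × 3700 = -150 − 112.5 + 583.3333 + 6250 + 616.6667 = 7187.5
Crop B = 2/9 × (-1200) + 2/9 × (-1834) + 1/9 × 6900 + 4/9 × 12400 = -266.6667 − 407.5556 + 766.6667 + 5511.1111 = 5603.5556

Crop A ($7,187.50)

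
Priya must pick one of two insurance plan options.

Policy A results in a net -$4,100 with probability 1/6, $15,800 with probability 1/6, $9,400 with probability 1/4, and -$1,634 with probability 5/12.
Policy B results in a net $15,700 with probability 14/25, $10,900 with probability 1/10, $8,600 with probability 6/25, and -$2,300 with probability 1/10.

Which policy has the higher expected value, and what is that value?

Policy A = 1/6 × (-4100) + 1/6 × 15800 + 1/4 × 9400 + 5/12 × (-1634) = -683.3333 + 2633.3333 + 2350 − 680.8333 = 3619.1667
Policy B = 14/25 × 15700 + 1/10 × 10900 + 6/25 × 8600 + 1/10 × (-2300) = 8792 + 1090 + 2064 − 230 = 11716

Policy B ($11,716)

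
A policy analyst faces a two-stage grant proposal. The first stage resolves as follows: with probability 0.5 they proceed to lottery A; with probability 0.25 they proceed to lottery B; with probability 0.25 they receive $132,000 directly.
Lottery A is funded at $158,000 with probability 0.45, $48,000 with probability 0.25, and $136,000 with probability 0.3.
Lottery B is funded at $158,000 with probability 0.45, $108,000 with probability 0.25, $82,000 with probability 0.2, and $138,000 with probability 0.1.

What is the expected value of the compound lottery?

$127,025

EV(A) = 0.45 × 158000 + 0.25 × 48000 + 0.3 × 136000 = 71100 + 12000 + 40800 = 123900
EV(B) = 0.45 × 158000 + 0.25 × 108000 + 0.2 × 82000 + 0.1 × 138000 = 71100 + 27000 + 16400 + 13800 = 128300
Branch C: 132000 (certain)
Overall = 0.5 × 123900 + 0.25 × 128300 + 0.25 × 132000 = 61950 + 32075 + 33000 = 127025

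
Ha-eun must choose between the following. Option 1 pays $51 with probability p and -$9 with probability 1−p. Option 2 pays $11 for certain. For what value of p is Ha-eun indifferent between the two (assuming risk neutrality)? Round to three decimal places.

p = 0.333

p·51 + (1−p)·(-9) = 11
60p − 9 = 11
p = (11 + 9) / 60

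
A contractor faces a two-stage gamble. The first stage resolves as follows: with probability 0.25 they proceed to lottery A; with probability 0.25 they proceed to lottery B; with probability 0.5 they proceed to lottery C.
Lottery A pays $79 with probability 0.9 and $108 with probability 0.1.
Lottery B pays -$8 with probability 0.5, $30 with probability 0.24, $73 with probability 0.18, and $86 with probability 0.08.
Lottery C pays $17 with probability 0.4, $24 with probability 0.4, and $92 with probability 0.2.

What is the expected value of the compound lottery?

EV(A) = 0.9 × 79 + 0.1 × 108 = 71.1 + 10.8 = 81.9
EV(B) = 0.5 × (-8) + 0.24 × 30 + 0.18 × 73 + 0.08 × 86 = -4 + 7.2 + 13.14 + 6.88 = 23.22
EV(C) = 0.4 × 17 + 0.4 × 24 + 0.2 × 92 = 6.8 + 9.6 + 18.4 = 34.8
Overall = 0.25 × 81.9 + 0.25 × 23.22 + 0.5 × 34.8 = 20.475 + 5.805 + 17.4 = 43.68

$43.68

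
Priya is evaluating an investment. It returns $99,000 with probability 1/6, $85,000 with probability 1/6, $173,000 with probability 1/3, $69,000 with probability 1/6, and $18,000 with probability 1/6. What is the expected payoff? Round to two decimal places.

EV = 1/6 × 99000 + 1/6 × 85000 + 1/3 × 173000 + 1/6 × 69000 + 1/6 × 18000 = 16500 + 14166.6667 + 57666.6667 + 11500 + 3000 = 102833.3333

$102,833.33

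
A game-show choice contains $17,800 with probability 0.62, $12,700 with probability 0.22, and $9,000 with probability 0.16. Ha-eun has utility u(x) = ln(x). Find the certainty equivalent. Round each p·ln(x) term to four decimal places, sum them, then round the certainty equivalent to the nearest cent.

E[u] = 0.62·ln(17800) + 0.22·ln(12700) + 0.16·ln(9000) = 6.0679 + 2.0789 + 1.4568 = 9.6036
CE = e^9.6036 ≈ 14818.03

$14,818.03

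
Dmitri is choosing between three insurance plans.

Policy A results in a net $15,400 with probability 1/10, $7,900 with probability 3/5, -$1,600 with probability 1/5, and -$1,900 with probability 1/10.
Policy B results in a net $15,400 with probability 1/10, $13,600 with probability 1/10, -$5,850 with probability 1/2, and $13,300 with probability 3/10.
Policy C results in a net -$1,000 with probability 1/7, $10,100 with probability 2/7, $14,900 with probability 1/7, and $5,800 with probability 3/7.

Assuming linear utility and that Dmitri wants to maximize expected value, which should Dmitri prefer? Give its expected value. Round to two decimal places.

Policy C ($7,357.14)

Policy A = 1/10 × 15400 + 3/5 × 7900 + 1/5 × (-1600) + 1/10 × (-1900) = 1540 + 4740 − 320 − 190 = 5770
Policy B = 1/10 × 15400 + 1/10 × 13600 + 1/2 × (-5850) + 3/10 × 13300 = 1540 + 1360 − 2925 + 3990 = 3965
Policy C = 1/7 × (-1000) + 2/7 × 10100 + 1/7 × 14900 + 3/7 × 5800 = -142.8571 + 2885.7143 + 2128.5714 + 2485.7143 = 7357.1429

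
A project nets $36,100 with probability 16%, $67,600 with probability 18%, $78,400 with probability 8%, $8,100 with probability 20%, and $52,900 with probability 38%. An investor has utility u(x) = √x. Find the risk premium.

$3,913

E[u] = 0.16·√36100 + 0.18·√67600 + 0.08·√78400 + 0.2·√8100 + 0.38·√52900 = 0.16·190 + 0.18·260 + 0.08·280 + 0.2·90 + 0.38·230 = 205
CE = (205)² = 42025
Risk premium = EV − CE = 45938 − 42025 = 3913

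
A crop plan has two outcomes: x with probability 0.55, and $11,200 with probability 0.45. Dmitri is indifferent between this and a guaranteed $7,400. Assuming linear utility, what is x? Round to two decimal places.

0.55·x + 0.45·11200 = 7400
0.55·x = 7400 − 5040 = 2360
x = 2360 / 0.55 = 4290.9091

x = $4,290.91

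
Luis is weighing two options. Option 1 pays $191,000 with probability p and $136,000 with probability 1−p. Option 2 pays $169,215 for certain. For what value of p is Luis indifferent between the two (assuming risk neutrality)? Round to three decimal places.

p·191000 + (1−p)·136000 = 169215
55000p + 136000 = 169215
p = (169215 − 136000) / 55000

p = 0.604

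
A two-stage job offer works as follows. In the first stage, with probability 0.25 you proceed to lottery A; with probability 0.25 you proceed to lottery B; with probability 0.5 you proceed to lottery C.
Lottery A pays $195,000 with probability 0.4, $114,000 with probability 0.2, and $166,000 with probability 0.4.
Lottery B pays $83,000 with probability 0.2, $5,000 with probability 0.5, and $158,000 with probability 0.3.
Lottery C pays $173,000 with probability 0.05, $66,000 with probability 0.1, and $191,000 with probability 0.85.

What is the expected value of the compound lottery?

$147,225

EV(A) = 0.4 × 195000 + 0.2 × 114000 + 0.4 × 166000 = 78000 + 22800 + 66400 = 167200
EV(B) = 0.2 × 83000 + 0.5 × 5000 + 0.3 × 158000 = 16600 + 2500 + 47400 = 66500
EV(C) = 0.05 × 173000 + 0.1 × 66000 + 0.85 × 191000 = 8650 + 6600 + 162350 = 177600
Overall = 0.25 × 167200 + 0.25 × 66500 + 0.5 × 177600 = 41800 + 16625 + 88800 = 147225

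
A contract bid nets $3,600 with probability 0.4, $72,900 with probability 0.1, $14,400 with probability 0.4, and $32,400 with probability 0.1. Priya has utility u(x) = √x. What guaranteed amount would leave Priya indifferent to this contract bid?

E[u] = 0.4·√3600 + 0.1·√72900 + 0.4·√14400 + 0.1·√32400 = 0.4·60 + 0.1·270 + 0.4·120 + 0.1·180 = 117
CE = (117)² = 13689

$13,689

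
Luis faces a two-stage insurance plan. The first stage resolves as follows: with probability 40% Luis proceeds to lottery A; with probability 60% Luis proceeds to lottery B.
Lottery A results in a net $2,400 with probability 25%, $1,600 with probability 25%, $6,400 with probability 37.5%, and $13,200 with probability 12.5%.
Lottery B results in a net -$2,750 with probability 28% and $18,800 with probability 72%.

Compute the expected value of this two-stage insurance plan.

EV(A) = 0.25 × 2400 + 0.25 × 1600 + 0.375 × 6400 + 0.125 × 13200 = 600 + 400 + 2400 + 1650 = 5050
EV(B) = 0.28 × (-2750) + 0.72 × 18800 = -770 + 13536 = 12766
Overall = 0.4 × 5050 + 0.6 × 12766 = 2020 + 7659.6 = 9679.6

$9,679.60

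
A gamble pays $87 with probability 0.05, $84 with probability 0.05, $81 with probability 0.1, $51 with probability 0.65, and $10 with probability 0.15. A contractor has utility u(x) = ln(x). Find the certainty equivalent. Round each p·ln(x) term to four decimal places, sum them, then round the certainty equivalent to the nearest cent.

E[u] = 0.05·ln(87) + 0.05·ln(84) + 0.1·ln(81) + 0.65·ln(51) + 0.15·ln(10) = 0.2233 + 0.2215 + 0.4394 + 2.5557 + 0.3454 = 3.7853
CE = e^3.7853 ≈ 44.05

$44.05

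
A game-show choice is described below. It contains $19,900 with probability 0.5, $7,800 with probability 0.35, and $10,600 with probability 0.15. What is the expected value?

EV = 0.5 × 19900 + 0.35 × 7800 + 0.15 × 10600 = 9950 + 2730 + 1590 = 14270

$14,270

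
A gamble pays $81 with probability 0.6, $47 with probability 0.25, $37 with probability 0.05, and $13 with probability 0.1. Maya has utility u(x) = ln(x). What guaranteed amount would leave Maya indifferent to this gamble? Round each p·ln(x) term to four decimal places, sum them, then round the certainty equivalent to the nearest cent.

E[u] = 0.6·ln(81) + 0.25·ln(47) + 0.05·ln(37) + 0.1·ln(13) = 2.6367 + 0.9625 + 0.1805 + 0.2565 = 4.0362
CE = e^4.0362 ≈ 56.61

$56.61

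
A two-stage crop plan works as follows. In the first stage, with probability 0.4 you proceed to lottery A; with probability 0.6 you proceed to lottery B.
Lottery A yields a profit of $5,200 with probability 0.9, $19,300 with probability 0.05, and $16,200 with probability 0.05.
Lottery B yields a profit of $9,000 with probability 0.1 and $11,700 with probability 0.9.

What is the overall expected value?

$9,440

EV(A) = 0.9 × 5200 + 0.05 × 19300 + 0.05 × 16200 = 4680 + 965 + 810 = 6455
EV(B) = 0.1 × 9000 + 0.9 × 11700 = 900 + 10530 = 11430
Overall = 0.4 × 6455 + 0.6 × 11430 = 2582 + 6858 = 9440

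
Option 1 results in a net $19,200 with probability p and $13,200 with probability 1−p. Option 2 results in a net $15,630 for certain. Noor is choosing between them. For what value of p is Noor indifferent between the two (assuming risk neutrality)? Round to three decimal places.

p·19200 + (1−p)·13200 = 15630
6000p + 13200 = 15630
p = (15630 − 13200) / 6000

p = 0.405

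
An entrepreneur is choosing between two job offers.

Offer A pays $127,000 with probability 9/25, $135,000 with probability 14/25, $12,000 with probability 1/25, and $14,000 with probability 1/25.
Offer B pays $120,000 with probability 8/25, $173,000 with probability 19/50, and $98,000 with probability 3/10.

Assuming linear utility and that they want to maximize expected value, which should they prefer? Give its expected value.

Offer A = 9/25 × 127000 + 14/25 × 135000 + 1/25 × 12000 + 1/25 × 14000 = 45720 + 75600 + 480 + 560 = 122360
Offer B = 8/25 × 120000 + 19/50 × 173000 + 3/10 × 98000 = 38400 + 65740 + 29400 = 133540

Offer B ($133,540)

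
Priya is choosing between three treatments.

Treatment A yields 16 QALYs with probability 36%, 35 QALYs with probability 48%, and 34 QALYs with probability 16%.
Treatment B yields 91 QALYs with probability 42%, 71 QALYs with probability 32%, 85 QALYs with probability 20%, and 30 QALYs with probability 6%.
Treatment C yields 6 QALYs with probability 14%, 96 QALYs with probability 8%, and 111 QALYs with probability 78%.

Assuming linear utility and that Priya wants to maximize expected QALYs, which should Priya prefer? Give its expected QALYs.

Treatment A = 0.36 × 16 + 0.48 × 35 + 0.16 × 34 = 5.76 + 16.8 + 5.44 = 28
Treatment B = 0.42 × 91 + 0.32 × 71 + 0.2 × 85 + 0.06 × 30 = 38.22 + 22.72 + 17 + 1.8 = 79.74
Treatment C = 0.14 × 6 + 0.08 × 96 + 0.78 × 111 = 0.84 + 7.68 + 86.58 = 95.1

Treatment C (95.1 QALYs)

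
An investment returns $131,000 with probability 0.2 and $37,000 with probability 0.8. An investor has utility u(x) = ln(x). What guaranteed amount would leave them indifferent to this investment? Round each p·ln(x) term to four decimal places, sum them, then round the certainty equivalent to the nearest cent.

E[u] = 0.2·ln(131000) + 0.8·ln(37000) = 2.3566 + 8.4149 = 10.7715
CE = e^10.7715 ≈ 47643.43

$47,643.43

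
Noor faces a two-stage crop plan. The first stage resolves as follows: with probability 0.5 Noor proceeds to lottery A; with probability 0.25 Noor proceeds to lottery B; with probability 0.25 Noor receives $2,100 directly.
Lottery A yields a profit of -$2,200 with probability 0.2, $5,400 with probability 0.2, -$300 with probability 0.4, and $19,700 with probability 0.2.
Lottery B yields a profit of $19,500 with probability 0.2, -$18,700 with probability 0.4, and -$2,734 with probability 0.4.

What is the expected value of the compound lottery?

$1,586.60

EV(A) = 0.2 × (-2200) + 0.2 × 5400 + 0.4 × (-300) + 0.2 × 19700 = -440 + 1080 − 120 + 3940 = 4460
EV(B) = 0.2 × 19500 + 0.4 × (-18700) + 0.4 × (-2734) = 3900 − 7480 − 1093.6 = -4673.6
Branch C: 2100 (certain)
Overall = 0.5 × 4460 + 0.25 × (-4673.6) + 0.25 × 2100 = 2230 − 1168.4 + 525 = 1586.6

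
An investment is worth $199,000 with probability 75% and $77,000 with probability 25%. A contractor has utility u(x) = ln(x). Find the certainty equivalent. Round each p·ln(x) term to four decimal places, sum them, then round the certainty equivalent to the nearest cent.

E[u] = 0.75·ln(199000) + 0.25·ln(77000) = 9.1508 + 2.8129 = 11.9637
CE = e^11.9637 ≈ 156952.74

$156,952.74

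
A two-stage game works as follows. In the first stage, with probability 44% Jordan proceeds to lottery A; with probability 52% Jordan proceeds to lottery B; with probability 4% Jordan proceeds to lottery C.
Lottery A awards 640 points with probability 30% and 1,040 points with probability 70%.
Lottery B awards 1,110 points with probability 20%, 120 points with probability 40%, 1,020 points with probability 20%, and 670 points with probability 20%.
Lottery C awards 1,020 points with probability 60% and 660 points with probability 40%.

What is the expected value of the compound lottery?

756 points

EV(A) = 0.3 × 640 + 0.7 × 1040 = 192 + 728 = 920
EV(B) = 0.2 × 1110 + 0.4 × 120 + 0.2 × 1020 + 0.2 × 670 = 222 + 48 + 204 + 134 = 608
EV(C) = 0.6 × 1020 + 0.4 × 660 = 612 + 264 = 876
Overall = 0.44 × 920 + 0.52 × 608 + 0.04 × 876 = 404.8 + 316.16 + 35.04 = 756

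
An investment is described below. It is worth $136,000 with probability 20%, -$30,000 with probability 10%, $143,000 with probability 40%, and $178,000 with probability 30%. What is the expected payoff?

$134,800

EV = 0.2 × 136000 + 0.1 × (-30000) + 0.4 × 143000 + 0.3 × 178000 = 27200 − 3000 + 57200 + 53400 = 134800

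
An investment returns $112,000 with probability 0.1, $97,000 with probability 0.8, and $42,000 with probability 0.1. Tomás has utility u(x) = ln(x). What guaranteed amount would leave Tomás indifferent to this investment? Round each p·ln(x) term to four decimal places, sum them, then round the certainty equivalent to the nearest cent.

E[u] = 0.1·ln(112000) + 0.8·ln(97000) + 0.1·ln(42000) = 1.1626 + 9.1860 + 1.0645 = 11.4131
CE = e^11.4131 ≈ 90499.54

$90,499.54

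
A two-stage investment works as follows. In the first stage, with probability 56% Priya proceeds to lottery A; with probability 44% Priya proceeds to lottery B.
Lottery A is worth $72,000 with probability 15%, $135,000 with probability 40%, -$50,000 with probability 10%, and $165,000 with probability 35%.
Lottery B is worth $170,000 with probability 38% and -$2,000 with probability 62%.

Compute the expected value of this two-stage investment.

EV(A) = 0.15 × 72000 + 0.4 × 135000 + 0.1 × (-50000) + 0.35 × 165000 = 10800 + 54000 − 5000 + 57750 = 117550
EV(B) = 0.38 × 170000 + 0.62 × (-2000) = 64600 − 1240 = 63360
Overall = 0.56 × 117550 + 0.44 × 63360 = 65828 + 27878.4 = 93706.4

$93,706.40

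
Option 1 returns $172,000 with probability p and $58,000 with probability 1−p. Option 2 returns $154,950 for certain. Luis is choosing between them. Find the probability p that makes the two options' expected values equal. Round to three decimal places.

p = 0.850

p·172000 + (1−p)·58000 = 154950
114000p + 58000 = 154950
p = (154950 − 58000) / 114000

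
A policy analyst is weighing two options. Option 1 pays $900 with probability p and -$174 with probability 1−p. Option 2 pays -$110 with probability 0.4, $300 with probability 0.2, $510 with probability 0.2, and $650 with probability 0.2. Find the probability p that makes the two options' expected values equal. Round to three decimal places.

p = 0.393

EV(Option 2) = 0.4 × (-110) + 0.2 × 300 + 0.2 × 510 + 0.2 × 650 = -44 + 60 + 102 + 130 = 248
p·900 + (1−p)·(-174) = 248
1074p − 174 = 248
p = (248 + 174) / 1074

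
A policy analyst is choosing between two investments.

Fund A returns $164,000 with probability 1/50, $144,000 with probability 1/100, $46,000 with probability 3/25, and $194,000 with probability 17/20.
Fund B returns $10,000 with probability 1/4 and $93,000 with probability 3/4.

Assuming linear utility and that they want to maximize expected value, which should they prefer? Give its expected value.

Fund A = 1/50 × 164000 + 1/100 × 144000 + 3/25 × 46000 + 17/20 × 194000 = 3280 + 1440 + 5520 + 164900 = 175140
Fund B = 1/4 × 10000 + 3/4 × 93000 = 2500 + 69750 = 72250

Fund A ($175,140)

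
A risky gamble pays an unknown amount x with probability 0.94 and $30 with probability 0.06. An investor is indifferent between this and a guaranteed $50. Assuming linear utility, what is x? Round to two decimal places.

x = $51.28

0.94·x + 0.06·30 = 50
0.94·x = 50 − 1.8 = 48.2
x = 48.2 / 0.94 = 51.2766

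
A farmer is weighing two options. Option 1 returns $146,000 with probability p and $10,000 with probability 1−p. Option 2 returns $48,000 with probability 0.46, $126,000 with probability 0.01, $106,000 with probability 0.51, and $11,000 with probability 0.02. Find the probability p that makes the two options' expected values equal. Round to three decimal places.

EV(Option 2) = 0.46 × 48000 + 0.01 × 126000 + 0.51 × 106000 + 0.02 × 11000 = 22080 + 1260 + 54060 + 220 = 77620
p·146000 + (1−p)·10000 = 77620
136000p + 10000 = 77620
p = (77620 − 10000) / 136000

p = 0.497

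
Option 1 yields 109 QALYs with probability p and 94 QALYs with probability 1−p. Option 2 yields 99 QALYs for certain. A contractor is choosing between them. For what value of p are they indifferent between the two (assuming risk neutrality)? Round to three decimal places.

p = 0.333

p·109 + (1−p)·94 = 99
15p + 94 = 99
p = (99 − 94) / 15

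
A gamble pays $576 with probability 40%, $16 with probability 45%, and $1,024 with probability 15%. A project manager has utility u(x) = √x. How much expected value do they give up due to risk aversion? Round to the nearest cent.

E[u] = 0.4·√576 + 0.45·√16 + 0.15·√1024 = 0.4·24 + 0.45·4 + 0.15·32 = 16.2
CE = (16.2)² = 262.44
Risk premium = EV − CE = 391.2 − 262.44 = 128.76

$128.76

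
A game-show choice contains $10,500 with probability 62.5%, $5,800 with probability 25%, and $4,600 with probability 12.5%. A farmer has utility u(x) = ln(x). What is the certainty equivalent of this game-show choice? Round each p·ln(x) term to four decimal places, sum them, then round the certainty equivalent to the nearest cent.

$8,164.90

E[u] = 0.625·ln(10500) + 0.25·ln(5800) + 0.125·ln(4600) = 5.7870 + 2.1664 + 1.0542 = 9.0076
CE = e^9.0076 ≈ 8164.90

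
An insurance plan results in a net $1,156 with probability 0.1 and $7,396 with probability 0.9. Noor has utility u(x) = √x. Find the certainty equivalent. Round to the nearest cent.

E[u] = 0.1·√1156 + 0.9·√7396 = 0.1·34 + 0.9·86 = 80.8
CE = (80.8)² = 6528.64

$6,528.64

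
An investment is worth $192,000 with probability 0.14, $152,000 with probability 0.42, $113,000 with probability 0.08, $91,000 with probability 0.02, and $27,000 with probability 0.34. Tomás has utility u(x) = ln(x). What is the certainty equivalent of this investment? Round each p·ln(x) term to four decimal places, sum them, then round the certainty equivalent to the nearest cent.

$84,355.90

E[u] = 0.14·ln(192000) + 0.42·ln(152000) + 0.08·ln(113000) + 0.02·ln(91000) + 0.34·ln(27000) = 1.7031 + 5.0113 + 0.9308 + 0.2284 + 3.4692 = 11.3428
CE = e^11.3428 ≈ 84355.90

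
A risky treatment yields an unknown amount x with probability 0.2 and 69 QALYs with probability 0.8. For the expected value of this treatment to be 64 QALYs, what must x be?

x = 44 QALYs

0.2·x + 0.8·69 = 64
0.2·x = 64 − 55.2 = 8.8
x = 8.8 / 0.2 = 44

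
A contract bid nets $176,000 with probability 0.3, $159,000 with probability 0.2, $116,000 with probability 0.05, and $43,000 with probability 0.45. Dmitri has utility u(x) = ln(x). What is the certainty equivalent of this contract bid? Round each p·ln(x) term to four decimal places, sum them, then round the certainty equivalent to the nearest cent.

E[u] = 0.3·ln(176000) + 0.2·ln(159000) + 0.05·ln(116000) + 0.45·ln(43000) = 3.6235 + 2.3953 + 0.5831 + 4.8010 = 11.4029
CE = e^11.4029 ≈ 89581.13

$89,581.13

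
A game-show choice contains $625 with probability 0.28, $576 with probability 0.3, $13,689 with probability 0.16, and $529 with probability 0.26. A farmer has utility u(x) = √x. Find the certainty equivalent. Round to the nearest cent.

E[u] = 0.28·√625 + 0.3·√576 + 0.16·√13689 + 0.26·√529 = 0.28·25 + 0.3·24 + 0.16·117 + 0.26·23 = 38.9
CE = (38.9)² = 1513.21

$1,513.21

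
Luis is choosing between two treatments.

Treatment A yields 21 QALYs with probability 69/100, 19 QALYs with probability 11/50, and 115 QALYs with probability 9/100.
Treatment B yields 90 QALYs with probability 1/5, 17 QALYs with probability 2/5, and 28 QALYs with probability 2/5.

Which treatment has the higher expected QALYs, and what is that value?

Treatment B (36 QALYs)

Treatment A = 69/100 × 21 + 11/50 × 19 + 9/100 × 115 = 14.49 + 4.18 + 10.35 = 29.02
Treatment B = 1/5 × 90 + 2/5 × 17 + 2/5 × 28 = 18 + 6.8 + 11.2 = 36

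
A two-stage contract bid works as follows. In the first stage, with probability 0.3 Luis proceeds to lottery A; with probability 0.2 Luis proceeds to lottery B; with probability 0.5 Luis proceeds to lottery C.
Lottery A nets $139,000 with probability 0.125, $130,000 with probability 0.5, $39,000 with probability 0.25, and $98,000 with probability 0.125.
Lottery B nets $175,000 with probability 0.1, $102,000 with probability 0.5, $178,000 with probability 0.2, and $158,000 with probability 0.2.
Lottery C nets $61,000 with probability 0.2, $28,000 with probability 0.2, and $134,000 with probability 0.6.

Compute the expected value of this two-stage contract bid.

EV(A) = 0.125 × 139000 + 0.5 × 130000 + 0.25 × 39000 + 0.125 × 98000 = 17375 + 65000 + 9750 + 12250 = 104375
EV(B) = 0.1 × 175000 + 0.5 × 102000 + 0.2 × 178000 + 0.2 × 158000 = 17500 + 51000 + 35600 + 31600 = 135700
EV(C) = 0.2 × 61000 + 0.2 × 28000 + 0.6 × 134000 = 12200 + 5600 + 80400 = 98200
Overall = 0.3 × 104375 + 0.2 × 135700 + 0.5 × 98200 = 31312.5 + 27140 + 49100 = 107552.5

$107,552.50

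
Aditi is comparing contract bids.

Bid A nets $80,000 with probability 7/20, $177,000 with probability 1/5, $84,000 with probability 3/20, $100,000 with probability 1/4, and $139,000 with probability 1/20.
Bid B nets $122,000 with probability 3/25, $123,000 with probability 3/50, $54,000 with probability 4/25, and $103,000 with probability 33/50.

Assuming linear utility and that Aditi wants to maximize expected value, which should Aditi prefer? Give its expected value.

Bid A ($107,950)

Bid A = 7/20 × 80000 + 1/5 × 177000 + 3/20 × 84000 + 1/4 × 100000 + 1/20 × 139000 = 28000 + 35400 + 12600 + 25000 + 6950 = 107950
Bid B = 3/25 × 122000 + 3/50 × 123000 + 4/25 × 54000 + 33/50 × 103000 = 14640 + 7380 + 8640 + 67980 = 98640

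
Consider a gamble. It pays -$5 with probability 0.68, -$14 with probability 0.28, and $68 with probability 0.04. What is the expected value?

EV = 0.68 × (-5) + 0.28 × (-14) + 0.04 × 68 = -3.4 − 3.92 + 2.72 = -4.6

-$4.60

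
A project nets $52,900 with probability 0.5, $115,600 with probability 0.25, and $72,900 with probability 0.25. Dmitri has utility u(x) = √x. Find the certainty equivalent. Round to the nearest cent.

E[u] = 0.5·√52900 + 0.25·√115600 + 0.25·√72900 = 0.5·230 + 0.25·340 + 0.25·270 = 267.5
CE = (267.5)² = 71556.25

$71,556.25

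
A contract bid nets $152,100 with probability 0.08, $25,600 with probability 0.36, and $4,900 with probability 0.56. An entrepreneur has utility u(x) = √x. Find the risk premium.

$7,744

E[u] = 0.08·√152100 + 0.36·√25600 + 0.56·√4900 = 0.08·390 + 0.36·160 + 0.56·70 = 128
CE = (128)² = 16384
Risk premium = EV − CE = 24128 − 16384 = 7744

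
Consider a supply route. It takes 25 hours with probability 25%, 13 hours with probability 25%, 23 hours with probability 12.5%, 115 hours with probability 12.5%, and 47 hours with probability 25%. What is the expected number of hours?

EV = 0.25 × 25 + 0.25 × 13 + 0.125 × 23 + 0.125 × 115 + 0.25 × 47 = 6.25 + 3.25 + 2.875 + 14.375 + 11.75 = 38.5

38.5 hours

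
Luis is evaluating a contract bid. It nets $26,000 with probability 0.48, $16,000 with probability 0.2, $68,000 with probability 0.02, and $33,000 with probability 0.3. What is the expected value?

$26,940

EV = 0.48 × 26000 + 0.2 × 16000 + 0.02 × 68000 + 0.3 × 33000 = 12480 + 3200 + 1360 + 9900 = 26940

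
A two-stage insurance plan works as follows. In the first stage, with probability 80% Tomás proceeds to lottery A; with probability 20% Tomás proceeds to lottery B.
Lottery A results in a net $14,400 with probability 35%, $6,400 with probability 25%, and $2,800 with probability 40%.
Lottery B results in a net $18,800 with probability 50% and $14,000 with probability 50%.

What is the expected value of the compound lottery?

$9,488

EV(A) = 0.35 × 14400 + 0.25 × 6400 + 0.4 × 2800 = 5040 + 1600 + 1120 = 7760
EV(B) = 0.5 × 18800 + 0.5 × 14000 = 9400 + 7000 = 16400
Overall = 0.8 × 7760 + 0.2 × 16400 = 6208 + 3280 = 9488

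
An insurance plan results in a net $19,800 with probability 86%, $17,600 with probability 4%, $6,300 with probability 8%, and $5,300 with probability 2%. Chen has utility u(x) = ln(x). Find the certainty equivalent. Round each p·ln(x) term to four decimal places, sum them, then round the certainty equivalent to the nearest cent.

E[u] = 0.86·ln(19800) + 0.04·ln(17600) + 0.08·ln(6300) + 0.02·ln(5300) = 8.5084 + 0.3910 + 0.6999 + 0.1715 = 9.7708
CE = e^9.7708 ≈ 17514.77

$17,514.77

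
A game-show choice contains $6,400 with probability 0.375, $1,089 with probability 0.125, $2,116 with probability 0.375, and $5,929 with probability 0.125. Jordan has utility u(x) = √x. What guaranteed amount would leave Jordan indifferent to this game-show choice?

E[u] = 0.375·√6400 + 0.125·√1089 + 0.375·√2116 + 0.125·√5929 = 0.375·80 + 0.125·33 + 0.375·46 + 0.125·77 = 61
CE = (61)² = 3721

$3,721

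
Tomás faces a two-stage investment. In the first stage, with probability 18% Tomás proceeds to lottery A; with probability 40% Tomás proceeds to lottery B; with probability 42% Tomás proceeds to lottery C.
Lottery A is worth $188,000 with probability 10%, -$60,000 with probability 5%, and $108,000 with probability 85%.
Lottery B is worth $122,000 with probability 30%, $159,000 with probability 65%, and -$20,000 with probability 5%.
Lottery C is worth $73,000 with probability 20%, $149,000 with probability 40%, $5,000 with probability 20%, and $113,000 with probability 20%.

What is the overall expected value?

$116,024

EV(A) = 0.1 × 188000 + 0.05 × (-60000) + 0.85 × 108000 = 18800 − 3000 + 91800 = 107600
EV(B) = 0.3 × 122000 + 0.65 × 159000 + 0.05 × (-20000) = 36600 + 103350 − 1000 = 138950
EV(C) = 0.2 × 73000 + 0.4 × 149000 + 0.2 × 5000 + 0.2 × 113000 = 14600 + 59600 + 1000 + 22600 = 97800
Overall = 0.18 × 107600 + 0.4 × 138950 + 0.42 × 97800 = 19368 + 55580 + 41076 = 116024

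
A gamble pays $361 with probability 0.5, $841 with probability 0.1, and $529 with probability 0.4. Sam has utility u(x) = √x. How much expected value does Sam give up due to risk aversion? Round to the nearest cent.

$9.64

E[u] = 0.5·√361 + 0.1·√841 + 0.4·√529 = 0.5·19 + 0.1·29 + 0.4·23 = 21.6
CE = (21.6)² = 466.56
Risk premium = EV − CE = 476.2 − 466.56 = 9.64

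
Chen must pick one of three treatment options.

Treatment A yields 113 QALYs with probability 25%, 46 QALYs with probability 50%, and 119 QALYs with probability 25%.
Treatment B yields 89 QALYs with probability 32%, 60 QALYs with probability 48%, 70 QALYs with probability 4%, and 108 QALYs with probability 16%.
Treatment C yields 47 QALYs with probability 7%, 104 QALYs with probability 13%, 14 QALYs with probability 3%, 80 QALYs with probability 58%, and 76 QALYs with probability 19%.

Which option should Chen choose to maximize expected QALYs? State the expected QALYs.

Treatment A (81 QALYs)

Treatment A = 0.25 × 113 + 0.5 × 46 + 0.25 × 119 = 28.25 + 23 + 29.75 = 81
Treatment B = 0.32 × 89 + 0.48 × 60 + 0.04 × 70 + 0.16 × 108 = 28.48 + 28.8 + 2.8 + 17.28 = 77.36
Treatment C = 0.07 × 47 + 0.13 × 104 + 0.03 × 14 + 0.58 × 80 + 0.19 × 76 = 3.29 + 13.52 + 0.42 + 46.4 + 14.44 = 78.07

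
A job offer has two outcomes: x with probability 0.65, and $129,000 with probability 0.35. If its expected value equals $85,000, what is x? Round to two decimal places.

x = $61,307.69

0.65·x + 0.35·129000 = 85000
0.65·x = 85000 − 45150 = 39850
x = 39850 / 0.65 = 61307.6923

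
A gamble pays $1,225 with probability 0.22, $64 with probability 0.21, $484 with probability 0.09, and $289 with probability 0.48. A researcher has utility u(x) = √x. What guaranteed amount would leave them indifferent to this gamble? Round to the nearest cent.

E[u] = 0.22·√1225 + 0.21·√64 + 0.09·√484 + 0.48·√289 = 0.22·35 + 0.21·8 + 0.09·22 + 0.48·17 = 19.52
CE = (19.52)² = 381.0304

$381.03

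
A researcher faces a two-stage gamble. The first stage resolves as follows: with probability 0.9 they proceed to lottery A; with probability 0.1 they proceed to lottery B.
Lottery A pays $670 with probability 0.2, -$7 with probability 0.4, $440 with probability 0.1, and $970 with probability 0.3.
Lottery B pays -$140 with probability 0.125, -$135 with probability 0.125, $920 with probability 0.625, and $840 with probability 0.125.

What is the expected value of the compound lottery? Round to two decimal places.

$484.14

EV(A) = 0.2 × 670 + 0.4 × (-7) + 0.1 × 440 + 0.3 × 970 = 134 − 2.8 + 44 + 291 = 466.2
EV(B) = 0.125 × (-140) + 0.125 × (-135) + 0.625 × 920 + 0.125 × 840 = -17.5 − 16.875 + 575 + 105 = 645.625
Overall = 0.9 × 466.2 + 0.1 × 645.625 = 419.58 + 64.5625 = 484.1425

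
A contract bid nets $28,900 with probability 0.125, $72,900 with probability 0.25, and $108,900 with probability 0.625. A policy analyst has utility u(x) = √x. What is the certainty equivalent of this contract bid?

$87,025

E[u] = 0.125·√28900 + 0.25·√72900 + 0.625·√108900 = 0.125·170 + 0.25·270 + 0.625·330 = 295
CE = (295)² = 87025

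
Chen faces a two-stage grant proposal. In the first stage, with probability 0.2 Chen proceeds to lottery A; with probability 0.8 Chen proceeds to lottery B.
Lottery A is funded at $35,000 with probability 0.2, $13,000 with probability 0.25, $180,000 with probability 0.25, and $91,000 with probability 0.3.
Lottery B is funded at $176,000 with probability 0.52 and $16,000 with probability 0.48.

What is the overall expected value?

$95,870

EV(A) = 0.2 × 35000 + 0.25 × 13000 + 0.25 × 180000 + 0.3 × 91000 = 7000 + 3250 + 45000 + 27300 = 82550
EV(B) = 0.52 × 176000 + 0.48 × 16000 = 91520 + 7680 = 99200
Overall = 0.2 × 82550 + 0.8 × 99200 = 16510 + 79360 = 95870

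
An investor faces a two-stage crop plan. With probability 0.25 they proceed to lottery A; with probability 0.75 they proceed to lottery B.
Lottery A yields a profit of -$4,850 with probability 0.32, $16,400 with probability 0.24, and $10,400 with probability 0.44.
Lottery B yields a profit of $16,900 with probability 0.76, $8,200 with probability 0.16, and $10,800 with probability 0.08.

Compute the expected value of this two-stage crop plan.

EV(A) = 0.32 × (-4850) + 0.24 × 16400 + 0.44 × 10400 = -1552 + 3936 + 4576 = 6960
EV(B) = 0.76 × 16900 + 0.16 × 8200 + 0.08 × 10800 = 12844 + 1312 + 864 = 15020
Overall = 0.25 × 6960 + 0.75 × 15020 = 1740 + 11265 = 13005

$13,005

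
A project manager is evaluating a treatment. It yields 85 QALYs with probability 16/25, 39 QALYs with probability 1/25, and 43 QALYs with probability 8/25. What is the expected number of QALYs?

EV = 16/25 × 85 + 1/25 × 39 + 8/25 × 43 = 54.4 + 1.56 + 13.76 = 69.72

69.72 QALYs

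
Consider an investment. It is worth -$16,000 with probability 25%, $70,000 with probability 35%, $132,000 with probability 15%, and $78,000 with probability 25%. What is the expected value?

$59,800

EV = 0.25 × (-16000) + 0.35 × 70000 + 0.15 × 132000 + 0.25 × 78000 = -4000 + 24500 + 19800 + 19500 = 59800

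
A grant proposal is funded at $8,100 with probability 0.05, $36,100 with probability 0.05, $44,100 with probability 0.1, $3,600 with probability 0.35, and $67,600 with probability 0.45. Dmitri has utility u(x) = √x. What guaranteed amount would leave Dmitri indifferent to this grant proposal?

$29,929

E[u] = 0.05·√8100 + 0.05·√36100 + 0.1·√44100 + 0.35·√3600 + 0.45·√67600 = 0.05·90 + 0.05·190 + 0.1·210 + 0.35·60 + 0.45·260 = 173
CE = (173)² = 29929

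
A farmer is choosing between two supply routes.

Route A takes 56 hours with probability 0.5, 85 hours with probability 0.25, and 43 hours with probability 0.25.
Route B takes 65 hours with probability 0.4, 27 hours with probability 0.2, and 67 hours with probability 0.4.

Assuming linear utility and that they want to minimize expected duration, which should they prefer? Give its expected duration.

Route B (58.2 hours)

Route A = 0.5 × 56 + 0.25 × 85 + 0.25 × 43 = 28 + 21.25 + 10.75 = 60
Route B = 0.4 × 65 + 0.2 × 27 + 0.4 × 67 = 26 + 5.4 + 26.8 = 58.2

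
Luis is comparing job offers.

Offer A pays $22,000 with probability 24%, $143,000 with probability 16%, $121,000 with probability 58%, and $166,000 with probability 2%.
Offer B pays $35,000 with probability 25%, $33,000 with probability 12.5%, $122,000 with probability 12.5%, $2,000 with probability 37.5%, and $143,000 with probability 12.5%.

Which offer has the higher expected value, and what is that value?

Offer A ($101,660)

Offer A = 0.24 × 22000 + 0.16 × 143000 + 0.58 × 121000 + 0.02 × 166000 = 5280 + 22880 + 70180 + 3320 = 101660
Offer B = 0.25 × 35000 + 0.125 × 33000 + 0.125 × 122000 + 0.375 × 2000 + 0.125 × 143000 = 8750 + 4125 + 15250 + 750 + 17875 = 46750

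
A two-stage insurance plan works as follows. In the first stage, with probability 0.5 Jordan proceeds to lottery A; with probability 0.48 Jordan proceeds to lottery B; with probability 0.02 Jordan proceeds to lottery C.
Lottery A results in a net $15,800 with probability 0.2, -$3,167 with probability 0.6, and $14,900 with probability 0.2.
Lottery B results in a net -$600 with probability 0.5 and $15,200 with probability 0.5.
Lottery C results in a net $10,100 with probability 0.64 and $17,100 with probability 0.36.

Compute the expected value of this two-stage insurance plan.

$5,876.30

EV(A) = 0.2 × 15800 + 0.6 × (-3167) + 0.2 × 14900 = 3160 − 1900.2 + 2980 = 4239.8
EV(B) = 0.5 × (-600) + 0.5 × 15200 = -300 + 7600 = 7300
EV(C) = 0.64 × 10100 + 0.36 × 17100 = 6464 + 6156 = 12620
Overall = 0.5 × 4239.8 + 0.48 × 7300 + 0.02 × 12620 = 2119.9 + 3504 + 252.4 = 5876.3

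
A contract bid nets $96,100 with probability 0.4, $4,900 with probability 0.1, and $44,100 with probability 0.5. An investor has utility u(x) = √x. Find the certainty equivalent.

$55,696

E[u] = 0.4·√96100 + 0.1·√4900 + 0.5·√44100 = 0.4·310 + 0.1·70 + 0.5·210 = 236
CE = (236)² = 55696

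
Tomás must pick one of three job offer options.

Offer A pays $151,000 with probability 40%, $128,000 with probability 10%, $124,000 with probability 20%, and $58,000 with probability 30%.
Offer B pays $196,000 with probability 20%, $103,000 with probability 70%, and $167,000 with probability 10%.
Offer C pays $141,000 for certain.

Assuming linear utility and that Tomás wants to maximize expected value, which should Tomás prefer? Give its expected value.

Offer C ($141,000)

Offer A = 0.4 × 151000 + 0.1 × 128000 + 0.2 × 124000 + 0.3 × 58000 = 60400 + 12800 + 24800 + 17400 = 115400
Offer B = 0.2 × 196000 + 0.7 × 103000 + 0.1 × 167000 = 39200 + 72100 + 16700 = 128000
Offer C: 141000 (certain)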